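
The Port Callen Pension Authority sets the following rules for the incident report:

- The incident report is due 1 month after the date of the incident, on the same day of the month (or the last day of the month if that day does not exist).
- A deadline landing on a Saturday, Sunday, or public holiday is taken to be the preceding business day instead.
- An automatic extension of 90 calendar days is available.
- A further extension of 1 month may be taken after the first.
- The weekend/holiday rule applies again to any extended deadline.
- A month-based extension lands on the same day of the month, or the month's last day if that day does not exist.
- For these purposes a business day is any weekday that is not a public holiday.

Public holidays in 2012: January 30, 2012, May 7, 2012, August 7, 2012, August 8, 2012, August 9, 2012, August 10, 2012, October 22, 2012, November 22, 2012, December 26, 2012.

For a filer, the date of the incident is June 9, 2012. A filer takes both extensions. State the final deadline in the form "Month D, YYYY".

November 5, 2012

1 month from June 9, 2012 is July 9, 2012.
July 9, 2012 (Monday) is already a business day.
With the 90-day extension, July 9, 2012 becomes October 7, 2012.
October 7, 2012 falls on a Sunday. Rolling to the preceding business day gives October 5, 2012, a Friday.
Applying the 1 month extension: 1 month after October 5, 2012 is November 5, 2012.
November 5, 2012 (Monday) is already a business day.
So the filing is due November 5, 2012.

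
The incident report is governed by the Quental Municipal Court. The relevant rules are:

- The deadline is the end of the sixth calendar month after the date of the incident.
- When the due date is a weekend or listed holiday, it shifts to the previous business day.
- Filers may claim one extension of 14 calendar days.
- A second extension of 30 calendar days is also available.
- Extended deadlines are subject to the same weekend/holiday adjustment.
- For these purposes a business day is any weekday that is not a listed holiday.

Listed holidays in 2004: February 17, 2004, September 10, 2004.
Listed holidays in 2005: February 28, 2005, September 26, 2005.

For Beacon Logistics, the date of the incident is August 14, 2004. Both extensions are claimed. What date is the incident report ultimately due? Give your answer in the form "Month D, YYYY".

6 months after August 14, 2004 is February 2005; that month ends on February 28, 2005.
February 28, 2005 falls on a listed holiday. Rolling to the preceding business day gives February 25, 2005, a Friday.
The 14-calendar-day extension moves the deadline from February 25, 2005 to March 11, 2005.
March 11, 2005 falls on a Friday, which is a business day, so no adjustment is needed.
The 30-calendar-day extension moves the deadline from March 11, 2005 to April 10, 2005.
April 10, 2005 falls on a Sunday. Rolling to the preceding business day gives April 8, 2005, a Friday.
Final deadline: April 8, 2005.

April 8, 2005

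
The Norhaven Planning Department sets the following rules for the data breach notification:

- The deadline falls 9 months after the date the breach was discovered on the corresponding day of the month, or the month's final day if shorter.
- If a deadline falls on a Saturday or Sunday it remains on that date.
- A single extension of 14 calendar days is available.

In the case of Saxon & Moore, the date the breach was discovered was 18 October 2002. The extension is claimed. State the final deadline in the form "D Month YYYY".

9 months after 18 October 2002, on the same day of the month, is 18 July 2003.
18 July 2003 is a Friday; no weekend or holiday adjustment applies.
The 14-calendar-day extension moves the deadline from 18 July 2003 to 1 August 2003.
1 August 2003 is a Friday; no weekend or holiday adjustment applies.
The final due date is 1 August 2003.

1 August 2003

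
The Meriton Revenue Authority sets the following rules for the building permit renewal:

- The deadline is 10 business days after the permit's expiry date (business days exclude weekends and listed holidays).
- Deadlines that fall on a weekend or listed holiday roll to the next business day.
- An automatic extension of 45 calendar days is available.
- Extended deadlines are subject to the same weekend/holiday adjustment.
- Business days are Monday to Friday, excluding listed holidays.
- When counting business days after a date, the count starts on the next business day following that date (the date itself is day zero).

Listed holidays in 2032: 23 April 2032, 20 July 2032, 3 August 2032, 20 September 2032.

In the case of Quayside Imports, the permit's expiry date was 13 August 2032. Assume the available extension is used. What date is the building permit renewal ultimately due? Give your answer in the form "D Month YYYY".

Starting the day after 13 August 2032 and counting 10 business days lands on 27 August 2032.
Since 27 August 2032 is a Friday and not a holiday, the date is unchanged.
Add the 45 calendar-day extension to 27 August 2032: 11 October 2032.
11 October 2032 is a Monday and not a listed holiday, so it stands.
The final due date is 11 October 2032.

11 October 2032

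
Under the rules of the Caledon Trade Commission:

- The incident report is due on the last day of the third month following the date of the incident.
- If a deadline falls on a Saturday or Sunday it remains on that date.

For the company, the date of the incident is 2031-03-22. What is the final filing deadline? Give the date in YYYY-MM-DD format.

3 months after 2031-03-22 is June 2031; that month ends on 2031-06-30.
2031-06-30 falls on a Monday. The rules make no weekend/holiday allowance, so it remains 2031-06-30.
Deadline: 2031-06-30.

2031-06-30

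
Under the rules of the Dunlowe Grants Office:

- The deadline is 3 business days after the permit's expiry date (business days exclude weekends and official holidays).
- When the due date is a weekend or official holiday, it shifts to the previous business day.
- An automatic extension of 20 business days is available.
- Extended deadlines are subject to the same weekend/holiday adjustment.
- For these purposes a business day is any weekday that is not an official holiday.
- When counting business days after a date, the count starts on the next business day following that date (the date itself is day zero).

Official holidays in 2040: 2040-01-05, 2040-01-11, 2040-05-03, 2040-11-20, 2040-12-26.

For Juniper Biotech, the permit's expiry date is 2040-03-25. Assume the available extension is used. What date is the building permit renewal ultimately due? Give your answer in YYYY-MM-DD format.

Counting 3 business days after 2040-03-25 (skipping weekends and listed holidays) reaches 2040-03-28.
2040-03-28 is a Wednesday and not a listed holiday, so it stands.
The 20-business-day extension runs from 2040-03-28 to 2040-04-25.
Since 2040-04-25 is a Wednesday and not a holiday, the date is unchanged.
Final deadline: 2040-04-25.

2040-04-25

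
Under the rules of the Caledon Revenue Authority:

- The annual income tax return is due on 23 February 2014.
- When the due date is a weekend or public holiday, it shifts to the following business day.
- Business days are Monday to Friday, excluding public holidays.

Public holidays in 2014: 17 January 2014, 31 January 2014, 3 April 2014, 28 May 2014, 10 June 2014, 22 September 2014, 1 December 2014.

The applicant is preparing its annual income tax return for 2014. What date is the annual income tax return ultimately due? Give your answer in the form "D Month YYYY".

24 February 2014

The statutory due date is 23 February 2014.
23 February 2014 falls on a Sunday. Rolling to the next business day gives 24 February 2014, a Monday.
Final deadline: 24 February 2014.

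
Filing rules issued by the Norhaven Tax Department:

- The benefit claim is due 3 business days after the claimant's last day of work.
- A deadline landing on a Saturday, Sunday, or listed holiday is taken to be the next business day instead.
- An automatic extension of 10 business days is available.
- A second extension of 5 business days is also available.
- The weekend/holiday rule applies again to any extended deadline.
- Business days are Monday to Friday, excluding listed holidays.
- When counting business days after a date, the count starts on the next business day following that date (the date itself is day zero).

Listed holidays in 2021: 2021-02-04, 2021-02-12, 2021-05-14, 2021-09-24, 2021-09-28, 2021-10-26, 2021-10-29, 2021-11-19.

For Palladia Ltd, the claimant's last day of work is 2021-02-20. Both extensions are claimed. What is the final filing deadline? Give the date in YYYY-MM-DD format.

Starting the day after 2021-02-20 and counting 3 business days lands on 2021-02-24.
Since 2021-02-24 is a Wednesday and not a holiday, the date is unchanged.
Applying the 10-business-day extension: 10 business days after 2021-02-24 is 2021-03-10.
2021-03-10 (Wednesday) is already a business day.
The 5-business-day extension runs from 2021-03-10 to 2021-03-17.
Since 2021-03-17 is a Wednesday and not a holiday, the date is unchanged.
The final due date is 2021-03-17.

2021-03-17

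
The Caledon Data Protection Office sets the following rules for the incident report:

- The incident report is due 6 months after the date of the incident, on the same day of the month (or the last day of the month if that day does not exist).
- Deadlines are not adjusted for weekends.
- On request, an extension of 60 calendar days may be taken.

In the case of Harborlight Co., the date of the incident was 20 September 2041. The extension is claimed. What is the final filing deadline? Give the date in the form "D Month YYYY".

Moving 6 months forward from 20 September 2041 on the corresponding day gives 20 March 2042.
No adjustment is made for weekends or holidays, so 20 March 2042 stands.
The 60-calendar-day extension moves the deadline from 20 March 2042 to 19 May 2042.
No adjustment is made for weekends or holidays, so 19 May 2042 stands.
Deadline: 19 May 2042.

19 May 2042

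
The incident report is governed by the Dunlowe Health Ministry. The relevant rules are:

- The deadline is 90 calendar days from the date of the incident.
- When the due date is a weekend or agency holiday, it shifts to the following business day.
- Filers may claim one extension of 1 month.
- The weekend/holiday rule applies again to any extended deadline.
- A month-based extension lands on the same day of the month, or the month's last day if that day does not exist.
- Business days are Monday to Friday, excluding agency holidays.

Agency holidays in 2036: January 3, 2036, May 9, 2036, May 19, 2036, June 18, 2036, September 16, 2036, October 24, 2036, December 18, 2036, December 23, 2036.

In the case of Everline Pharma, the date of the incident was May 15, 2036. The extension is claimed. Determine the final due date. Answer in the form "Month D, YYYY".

From May 15, 2036, 90 calendar days later is August 13, 2036.
Since August 13, 2036 is a Wednesday and not a holiday, the date is unchanged.
Applying the 1 month extension: 1 month after August 13, 2036 is September 13, 2036.
Because September 13, 2036 is a Saturday, the deadline becomes September 15, 2036 (Monday).
The final due date is September 15, 2036.

September 15, 2036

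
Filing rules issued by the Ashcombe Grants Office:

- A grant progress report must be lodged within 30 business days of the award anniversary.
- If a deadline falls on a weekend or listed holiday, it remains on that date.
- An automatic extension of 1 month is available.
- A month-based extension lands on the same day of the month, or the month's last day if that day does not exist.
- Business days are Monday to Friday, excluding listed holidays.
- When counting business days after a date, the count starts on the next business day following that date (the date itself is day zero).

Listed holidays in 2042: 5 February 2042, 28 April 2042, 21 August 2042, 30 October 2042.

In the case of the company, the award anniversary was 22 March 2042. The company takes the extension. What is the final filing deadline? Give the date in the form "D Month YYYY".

5 June 2042

30 business days after 22 March 2042, excluding weekends and holidays, is 5 May 2042.
5 May 2042 is a Monday; no weekend or holiday adjustment applies.
Applying the 1 month extension: 1 month after 5 May 2042 is 5 June 2042.
No adjustment is made for weekends or holidays, so 5 June 2042 stands.
Deadline: 5 June 2042.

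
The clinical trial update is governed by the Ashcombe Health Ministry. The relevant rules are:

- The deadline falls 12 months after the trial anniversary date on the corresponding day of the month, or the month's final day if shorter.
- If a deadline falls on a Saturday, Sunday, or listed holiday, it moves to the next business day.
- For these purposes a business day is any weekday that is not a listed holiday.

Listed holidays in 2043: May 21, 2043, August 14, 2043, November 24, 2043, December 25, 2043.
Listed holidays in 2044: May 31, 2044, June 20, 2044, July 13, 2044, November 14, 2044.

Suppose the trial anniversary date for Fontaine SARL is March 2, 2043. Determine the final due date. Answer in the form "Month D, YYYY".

March 2, 2044

Moving 12 months forward from March 2, 2043 on the corresponding day gives March 2, 2044.
March 2, 2044 falls on a Wednesday, which is a business day, so no adjustment is needed.
The final due date is March 2, 2044.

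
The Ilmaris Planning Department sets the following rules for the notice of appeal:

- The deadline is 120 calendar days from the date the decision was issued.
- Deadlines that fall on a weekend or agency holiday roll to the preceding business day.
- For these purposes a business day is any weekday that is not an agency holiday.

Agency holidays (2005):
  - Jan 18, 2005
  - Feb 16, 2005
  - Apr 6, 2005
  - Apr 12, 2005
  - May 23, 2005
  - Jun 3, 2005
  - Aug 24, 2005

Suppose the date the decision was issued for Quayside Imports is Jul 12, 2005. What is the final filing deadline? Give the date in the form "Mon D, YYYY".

Trigger date Jul 12, 2005 + 120 calendar days = Nov 9, 2005.
Nov 9, 2005 is a Wednesday and not a listed holiday, so it stands.
Final deadline: Nov 9, 2005.

Nov 9, 2005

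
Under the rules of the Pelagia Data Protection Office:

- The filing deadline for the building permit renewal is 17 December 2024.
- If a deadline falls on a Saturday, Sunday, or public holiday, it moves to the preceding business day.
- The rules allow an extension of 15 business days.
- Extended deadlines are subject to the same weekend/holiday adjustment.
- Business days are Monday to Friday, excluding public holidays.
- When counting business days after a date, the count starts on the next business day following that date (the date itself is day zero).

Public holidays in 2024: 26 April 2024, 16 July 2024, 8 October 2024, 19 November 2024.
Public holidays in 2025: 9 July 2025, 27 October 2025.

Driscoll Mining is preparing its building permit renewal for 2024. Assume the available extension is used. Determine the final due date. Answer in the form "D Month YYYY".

7 January 2025

The stated deadline is 17 December 2024.
17 December 2024 falls on a Tuesday, which is a business day, so no adjustment is needed.
Counting 15 further business days from 17 December 2024 reaches 7 January 2025.
7 January 2025 is a Tuesday and not a listed holiday, so it stands.
Deadline: 7 January 2025.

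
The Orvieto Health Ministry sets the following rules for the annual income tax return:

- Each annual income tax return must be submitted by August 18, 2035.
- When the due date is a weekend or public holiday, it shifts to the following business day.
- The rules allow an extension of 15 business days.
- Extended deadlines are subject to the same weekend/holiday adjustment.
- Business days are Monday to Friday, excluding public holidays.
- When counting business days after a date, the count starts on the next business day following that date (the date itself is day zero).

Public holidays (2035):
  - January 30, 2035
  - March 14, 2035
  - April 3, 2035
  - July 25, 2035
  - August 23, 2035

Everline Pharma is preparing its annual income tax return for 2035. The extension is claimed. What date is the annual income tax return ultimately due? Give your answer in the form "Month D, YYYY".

September 11, 2035

The stated deadline is August 18, 2035.
Because August 18, 2035 is a Saturday, the deadline becomes August 20, 2035 (Monday).
The 15-business-day extension runs from August 20, 2035 to September 11, 2035.
September 11, 2035 falls on a Tuesday, which is a business day, so no adjustment is needed.
Deadline: September 11, 2035.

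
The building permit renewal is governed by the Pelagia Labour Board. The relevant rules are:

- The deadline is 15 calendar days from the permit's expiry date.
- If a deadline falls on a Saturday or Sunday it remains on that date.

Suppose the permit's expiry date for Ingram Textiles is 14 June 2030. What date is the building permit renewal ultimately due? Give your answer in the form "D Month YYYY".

29 June 2030

Adding 15 calendar days to 14 June 2030 gives 29 June 2030.
29 June 2030 is a Saturday; no weekend or holiday adjustment applies.
Deadline: 29 June 2030.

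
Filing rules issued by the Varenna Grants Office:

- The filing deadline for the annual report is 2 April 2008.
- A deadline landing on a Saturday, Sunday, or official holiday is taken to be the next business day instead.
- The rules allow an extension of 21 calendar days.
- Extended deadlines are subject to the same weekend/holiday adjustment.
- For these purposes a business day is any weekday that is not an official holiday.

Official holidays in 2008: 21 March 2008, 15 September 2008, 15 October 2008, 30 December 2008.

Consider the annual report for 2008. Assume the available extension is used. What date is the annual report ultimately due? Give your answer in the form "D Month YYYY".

The statutory due date is 2 April 2008.
Since 2 April 2008 is a Wednesday and not a holiday, the date is unchanged.
Add the 21 calendar-day extension to 2 April 2008: 23 April 2008.
Since 23 April 2008 is a Wednesday and not a holiday, the date is unchanged.
Final deadline: 23 April 2008.

23 April 2008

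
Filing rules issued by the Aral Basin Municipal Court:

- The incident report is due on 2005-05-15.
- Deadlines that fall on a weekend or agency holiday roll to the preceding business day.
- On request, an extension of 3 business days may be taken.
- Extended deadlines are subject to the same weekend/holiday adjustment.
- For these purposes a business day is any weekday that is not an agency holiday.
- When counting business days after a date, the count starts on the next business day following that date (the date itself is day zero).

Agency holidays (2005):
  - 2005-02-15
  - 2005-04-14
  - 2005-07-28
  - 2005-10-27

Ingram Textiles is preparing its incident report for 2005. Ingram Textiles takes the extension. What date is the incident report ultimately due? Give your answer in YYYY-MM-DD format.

2005-05-18

Start from the fixed due date, 2005-05-15.
2005-05-15 is a Sunday, so it moves to the preceding business day, 2005-05-13 (Friday).
The 3-business-day extension runs from 2005-05-13 to 2005-05-18.
2005-05-18 falls on a Wednesday, which is a business day, so no adjustment is needed.
Final deadline: 2005-05-18.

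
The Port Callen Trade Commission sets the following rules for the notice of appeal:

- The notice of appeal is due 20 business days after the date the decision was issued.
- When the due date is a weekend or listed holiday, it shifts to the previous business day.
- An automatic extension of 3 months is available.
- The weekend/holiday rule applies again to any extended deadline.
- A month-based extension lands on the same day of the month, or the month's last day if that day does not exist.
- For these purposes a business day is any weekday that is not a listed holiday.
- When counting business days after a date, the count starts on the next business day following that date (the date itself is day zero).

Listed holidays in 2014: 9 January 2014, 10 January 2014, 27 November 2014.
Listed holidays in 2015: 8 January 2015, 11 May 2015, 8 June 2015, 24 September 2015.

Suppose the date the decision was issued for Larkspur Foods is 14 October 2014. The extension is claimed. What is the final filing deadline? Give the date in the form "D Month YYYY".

11 February 2015

20 business days after 14 October 2014, excluding weekends and holidays, is 11 November 2014.
11 November 2014 is a Tuesday and not a listed holiday, so it stands.
The 3 months extension carries 11 November 2014 to 11 February 2015.
11 February 2015 is a Wednesday and not a listed holiday, so it stands.
The final due date is 11 February 2015.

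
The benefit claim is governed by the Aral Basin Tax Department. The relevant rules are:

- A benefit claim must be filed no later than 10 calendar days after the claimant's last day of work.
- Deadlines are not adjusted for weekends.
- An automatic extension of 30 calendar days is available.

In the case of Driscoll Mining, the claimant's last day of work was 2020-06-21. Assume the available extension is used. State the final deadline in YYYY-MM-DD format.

2020-07-31

From 2020-06-21, 10 calendar days later is 2020-07-01.
2020-07-01 is a Wednesday; no weekend or holiday adjustment applies.
With the 30-day extension, 2020-07-01 becomes 2020-07-31.
2020-07-31 is a Friday; no weekend or holiday adjustment applies.
Deadline: 2020-07-31.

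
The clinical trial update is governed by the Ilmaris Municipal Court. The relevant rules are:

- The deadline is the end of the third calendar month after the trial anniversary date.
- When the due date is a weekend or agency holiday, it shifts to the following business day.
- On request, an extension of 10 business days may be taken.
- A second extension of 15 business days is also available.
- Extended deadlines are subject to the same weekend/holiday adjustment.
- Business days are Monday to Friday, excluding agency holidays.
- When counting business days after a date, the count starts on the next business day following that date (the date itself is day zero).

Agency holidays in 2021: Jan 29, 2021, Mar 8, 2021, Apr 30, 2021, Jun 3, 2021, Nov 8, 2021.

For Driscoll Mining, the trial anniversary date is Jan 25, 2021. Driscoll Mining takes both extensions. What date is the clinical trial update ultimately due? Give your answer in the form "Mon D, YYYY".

Jun 8, 2021

The third month after Jan 25, 2021 is April 2021, whose last day is Apr 30, 2021.
Apr 30, 2021 is a listed holiday, so it moves to the next business day, May 3, 2021 (Monday).
Applying the 10-business-day extension: 10 business days after May 3, 2021 is May 17, 2021.
May 17, 2021 falls on a Monday, which is a business day, so no adjustment is needed.
Counting 15 further business days from May 17, 2021 reaches Jun 8, 2021.
Jun 8, 2021 (Tuesday) is already a business day.
The final due date is Jun 8, 2021.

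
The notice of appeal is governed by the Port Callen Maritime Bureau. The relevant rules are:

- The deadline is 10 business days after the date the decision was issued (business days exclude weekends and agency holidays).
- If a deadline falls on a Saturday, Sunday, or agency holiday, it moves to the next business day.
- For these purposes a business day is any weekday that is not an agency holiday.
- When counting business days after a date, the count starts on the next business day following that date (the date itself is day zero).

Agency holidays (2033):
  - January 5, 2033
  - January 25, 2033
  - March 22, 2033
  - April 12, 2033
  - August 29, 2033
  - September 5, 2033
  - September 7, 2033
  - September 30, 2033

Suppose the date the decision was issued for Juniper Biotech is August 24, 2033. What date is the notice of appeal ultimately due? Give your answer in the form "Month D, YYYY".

Counting 10 business days after August 24, 2033 (skipping weekends and listed holidays) reaches September 12, 2033.
Since September 12, 2033 is a Monday and not a holiday, the date is unchanged.
The final due date is September 12, 2033.

September 12, 2033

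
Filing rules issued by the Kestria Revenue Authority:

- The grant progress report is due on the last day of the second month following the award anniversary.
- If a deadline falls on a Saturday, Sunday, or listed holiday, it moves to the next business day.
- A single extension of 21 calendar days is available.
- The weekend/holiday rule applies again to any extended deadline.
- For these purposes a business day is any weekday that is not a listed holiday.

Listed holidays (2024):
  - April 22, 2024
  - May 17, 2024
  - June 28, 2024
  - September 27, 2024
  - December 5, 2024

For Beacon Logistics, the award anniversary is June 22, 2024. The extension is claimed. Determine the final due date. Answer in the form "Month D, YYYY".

September 23, 2024

2 months after June 22, 2024 is August 2024; that month ends on August 31, 2024.
August 31, 2024 is a Saturday, so it moves to the next business day, September 2, 2024 (Monday).
Applying the 21-calendar-day extension: September 2, 2024 + 21 days = September 23, 2024.
September 23, 2024 falls on a Monday, which is a business day, so no adjustment is needed.
So the filing is due September 23, 2024.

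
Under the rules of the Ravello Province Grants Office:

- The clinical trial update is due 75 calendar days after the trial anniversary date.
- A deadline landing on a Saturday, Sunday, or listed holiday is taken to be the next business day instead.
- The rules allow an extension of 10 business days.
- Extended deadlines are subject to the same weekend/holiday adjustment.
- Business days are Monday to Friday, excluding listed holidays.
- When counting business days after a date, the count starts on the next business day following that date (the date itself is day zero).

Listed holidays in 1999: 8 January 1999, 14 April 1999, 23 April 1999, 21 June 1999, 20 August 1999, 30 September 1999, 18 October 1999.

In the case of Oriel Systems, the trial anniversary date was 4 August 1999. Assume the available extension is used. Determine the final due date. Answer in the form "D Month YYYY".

2 November 1999

Adding 75 calendar days to 4 August 1999 gives 18 October 1999.
Because 18 October 1999 is a listed holiday, the deadline becomes 19 October 1999 (Tuesday).
The 10-business-day extension runs from 19 October 1999 to 2 November 1999.
2 November 1999 is a Tuesday and not a listed holiday, so it stands.
Final deadline: 2 November 1999.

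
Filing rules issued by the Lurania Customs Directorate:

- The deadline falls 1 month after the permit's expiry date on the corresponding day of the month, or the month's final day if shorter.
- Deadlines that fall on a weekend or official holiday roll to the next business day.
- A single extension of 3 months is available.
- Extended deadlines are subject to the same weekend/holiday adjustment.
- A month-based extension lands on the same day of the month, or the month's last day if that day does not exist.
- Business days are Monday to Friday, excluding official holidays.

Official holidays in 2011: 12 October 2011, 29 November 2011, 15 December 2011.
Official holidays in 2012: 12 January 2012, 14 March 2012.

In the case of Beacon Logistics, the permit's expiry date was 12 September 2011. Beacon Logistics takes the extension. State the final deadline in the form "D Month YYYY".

13 January 2012

1 month from 12 September 2011 is 12 October 2011.
12 October 2011 is a listed holiday, so it moves to the next business day, 13 October 2011 (Thursday).
Add 3 months to 13 October 2011: 13 January 2012.
13 January 2012 is a Friday and not a listed holiday, so it stands.
The final due date is 13 January 2012.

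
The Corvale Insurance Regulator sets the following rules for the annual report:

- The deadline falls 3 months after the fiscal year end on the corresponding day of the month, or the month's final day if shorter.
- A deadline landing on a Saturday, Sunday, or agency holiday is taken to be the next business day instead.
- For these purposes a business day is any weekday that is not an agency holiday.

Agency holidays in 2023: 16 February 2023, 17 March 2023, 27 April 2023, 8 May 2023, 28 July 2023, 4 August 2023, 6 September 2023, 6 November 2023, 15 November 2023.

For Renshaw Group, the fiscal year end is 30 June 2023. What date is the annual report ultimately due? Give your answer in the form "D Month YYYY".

2 October 2023

3 months from 30 June 2023 is 30 September 2023.
Because 30 September 2023 is a Saturday, the deadline becomes 2 October 2023 (Monday).
The final due date is 2 October 2023.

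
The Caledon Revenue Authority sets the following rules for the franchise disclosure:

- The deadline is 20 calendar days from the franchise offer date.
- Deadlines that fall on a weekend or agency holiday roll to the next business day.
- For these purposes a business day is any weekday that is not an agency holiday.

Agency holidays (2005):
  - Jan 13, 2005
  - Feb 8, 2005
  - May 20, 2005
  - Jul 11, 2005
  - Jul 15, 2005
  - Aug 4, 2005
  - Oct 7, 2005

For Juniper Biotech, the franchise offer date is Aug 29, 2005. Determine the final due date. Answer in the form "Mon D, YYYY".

Sep 19, 2005

Trigger date Aug 29, 2005 + 20 calendar days = Sep 18, 2005.
Because Sep 18, 2005 is a Sunday, the deadline becomes Sep 19, 2005 (Monday).
The final due date is Sep 19, 2005.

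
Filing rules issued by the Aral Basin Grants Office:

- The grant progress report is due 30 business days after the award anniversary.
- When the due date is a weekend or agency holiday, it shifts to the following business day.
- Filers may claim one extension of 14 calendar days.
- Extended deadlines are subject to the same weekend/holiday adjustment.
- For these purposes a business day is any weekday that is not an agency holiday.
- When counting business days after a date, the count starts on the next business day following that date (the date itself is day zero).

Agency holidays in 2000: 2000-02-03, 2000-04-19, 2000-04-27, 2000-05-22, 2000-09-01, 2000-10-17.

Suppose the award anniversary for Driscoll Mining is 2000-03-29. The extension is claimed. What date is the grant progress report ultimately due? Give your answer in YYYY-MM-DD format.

2000-05-26

30 business days after 2000-03-29, excluding weekends and holidays, is 2000-05-12.
2000-05-12 falls on a Friday, which is a business day, so no adjustment is needed.
With the 14-day extension, 2000-05-12 becomes 2000-05-26.
Since 2000-05-26 is a Friday and not a holiday, the date is unchanged.
Final deadline: 2000-05-26.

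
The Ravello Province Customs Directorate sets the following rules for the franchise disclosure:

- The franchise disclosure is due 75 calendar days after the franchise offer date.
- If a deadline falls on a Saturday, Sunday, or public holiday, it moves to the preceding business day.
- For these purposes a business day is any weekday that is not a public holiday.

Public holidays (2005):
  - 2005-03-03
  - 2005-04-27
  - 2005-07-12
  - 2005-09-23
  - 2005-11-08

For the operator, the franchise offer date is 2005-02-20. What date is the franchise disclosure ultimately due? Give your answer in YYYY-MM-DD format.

Adding 75 calendar days to 2005-02-20 gives 2005-05-06.
Since 2005-05-06 is a Friday and not a holiday, the date is unchanged.
Deadline: 2005-05-06.

2005-05-06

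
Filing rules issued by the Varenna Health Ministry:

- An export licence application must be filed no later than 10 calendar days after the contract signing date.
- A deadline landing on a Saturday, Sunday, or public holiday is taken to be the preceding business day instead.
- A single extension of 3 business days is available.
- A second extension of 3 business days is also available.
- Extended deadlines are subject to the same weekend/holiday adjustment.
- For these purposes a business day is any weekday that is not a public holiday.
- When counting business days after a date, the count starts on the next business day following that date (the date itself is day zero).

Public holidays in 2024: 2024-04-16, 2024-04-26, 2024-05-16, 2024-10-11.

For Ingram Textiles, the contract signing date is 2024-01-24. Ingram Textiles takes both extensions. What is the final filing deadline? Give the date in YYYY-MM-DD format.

From 2024-01-24, 10 calendar days later is 2024-02-03.
2024-02-03 is a Saturday; the preceding business day is 2024-02-02 (Friday).
The 3-business-day extension runs from 2024-02-02 to 2024-02-07.
2024-02-07 falls on a Wednesday, which is a business day, so no adjustment is needed.
Counting 3 further business days from 2024-02-07 reaches 2024-02-12.
2024-02-12 is a Monday and not a listed holiday, so it stands.
The final due date is 2024-02-12.

2024-02-12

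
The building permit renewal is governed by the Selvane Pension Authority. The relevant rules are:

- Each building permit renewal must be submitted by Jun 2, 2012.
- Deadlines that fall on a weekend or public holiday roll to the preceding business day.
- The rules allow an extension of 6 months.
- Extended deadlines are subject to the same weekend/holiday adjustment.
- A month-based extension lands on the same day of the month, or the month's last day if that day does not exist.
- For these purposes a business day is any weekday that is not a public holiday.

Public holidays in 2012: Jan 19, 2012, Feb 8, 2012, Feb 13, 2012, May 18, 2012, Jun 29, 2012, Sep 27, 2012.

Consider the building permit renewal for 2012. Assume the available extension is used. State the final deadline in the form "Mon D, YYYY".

The statutory due date is Jun 2, 2012.
Jun 2, 2012 is a Saturday; the preceding business day is Jun 1, 2012 (Friday).
Applying the 6 months extension: 6 months after Jun 1, 2012 is Dec 1, 2012.
Dec 1, 2012 is a Saturday; the preceding business day is Nov 30, 2012 (Friday).
Deadline: Nov 30, 2012.

Nov 30, 2012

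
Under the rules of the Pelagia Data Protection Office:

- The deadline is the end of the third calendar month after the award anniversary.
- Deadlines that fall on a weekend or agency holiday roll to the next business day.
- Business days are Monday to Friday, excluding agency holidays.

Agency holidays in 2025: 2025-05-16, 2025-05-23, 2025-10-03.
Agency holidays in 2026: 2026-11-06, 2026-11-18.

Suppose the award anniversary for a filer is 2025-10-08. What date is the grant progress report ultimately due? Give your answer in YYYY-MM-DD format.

3 months after 2025-10-08 falls in January 2026; the last day of that month is 2026-01-31.
2026-01-31 is a Saturday; the next business day is 2026-02-02 (Monday).
Final deadline: 2026-02-02.

2026-02-02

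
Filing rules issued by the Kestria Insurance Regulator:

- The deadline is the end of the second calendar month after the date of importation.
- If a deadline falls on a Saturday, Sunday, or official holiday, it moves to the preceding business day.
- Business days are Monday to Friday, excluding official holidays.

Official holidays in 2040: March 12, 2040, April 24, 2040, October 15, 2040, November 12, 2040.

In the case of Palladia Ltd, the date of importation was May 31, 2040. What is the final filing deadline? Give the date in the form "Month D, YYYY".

July 31, 2040

2 months after May 31, 2040 falls in July 2040; the last day of that month is July 31, 2040.
July 31, 2040 is a Tuesday and not a listed holiday, so it stands.
Final deadline: July 31, 2040.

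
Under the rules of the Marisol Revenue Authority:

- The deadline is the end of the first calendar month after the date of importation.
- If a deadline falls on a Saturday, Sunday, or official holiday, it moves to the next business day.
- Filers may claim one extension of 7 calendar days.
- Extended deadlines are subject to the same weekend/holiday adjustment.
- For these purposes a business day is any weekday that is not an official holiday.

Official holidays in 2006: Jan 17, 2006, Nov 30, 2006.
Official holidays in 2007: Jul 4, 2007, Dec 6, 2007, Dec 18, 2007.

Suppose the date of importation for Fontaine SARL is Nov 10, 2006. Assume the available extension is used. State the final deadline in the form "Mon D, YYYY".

Jan 8, 2007

1 month after Nov 10, 2006 is December 2006; that month ends on Dec 31, 2006.
Dec 31, 2006 is a Sunday; the next business day is Jan 1, 2007 (Monday).
Applying the 7-calendar-day extension: Jan 1, 2007 + 7 days = Jan 8, 2007.
Jan 8, 2007 falls on a Monday, which is a business day, so no adjustment is needed.
The final due date is Jan 8, 2007.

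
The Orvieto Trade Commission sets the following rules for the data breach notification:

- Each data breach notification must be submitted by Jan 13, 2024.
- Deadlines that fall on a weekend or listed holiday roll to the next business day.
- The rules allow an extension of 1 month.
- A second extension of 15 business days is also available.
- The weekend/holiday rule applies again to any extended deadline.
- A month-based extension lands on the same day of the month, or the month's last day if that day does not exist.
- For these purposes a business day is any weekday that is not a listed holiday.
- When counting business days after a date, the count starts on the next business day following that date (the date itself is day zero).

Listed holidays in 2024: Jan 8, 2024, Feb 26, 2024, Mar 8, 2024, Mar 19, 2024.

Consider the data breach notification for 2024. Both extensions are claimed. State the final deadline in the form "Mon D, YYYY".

Mar 11, 2024

The stated deadline is Jan 13, 2024.
Jan 13, 2024 falls on a Saturday. Rolling to the next business day gives Jan 15, 2024, a Monday.
Applying the 1 month extension: 1 month after Jan 15, 2024 is Feb 15, 2024.
Feb 15, 2024 (Thursday) is already a business day.
Counting 15 further business days from Feb 15, 2024 reaches Mar 11, 2024.
Mar 11, 2024 is a Monday and not a listed holiday, so it stands.
So the filing is due Mar 11, 2024.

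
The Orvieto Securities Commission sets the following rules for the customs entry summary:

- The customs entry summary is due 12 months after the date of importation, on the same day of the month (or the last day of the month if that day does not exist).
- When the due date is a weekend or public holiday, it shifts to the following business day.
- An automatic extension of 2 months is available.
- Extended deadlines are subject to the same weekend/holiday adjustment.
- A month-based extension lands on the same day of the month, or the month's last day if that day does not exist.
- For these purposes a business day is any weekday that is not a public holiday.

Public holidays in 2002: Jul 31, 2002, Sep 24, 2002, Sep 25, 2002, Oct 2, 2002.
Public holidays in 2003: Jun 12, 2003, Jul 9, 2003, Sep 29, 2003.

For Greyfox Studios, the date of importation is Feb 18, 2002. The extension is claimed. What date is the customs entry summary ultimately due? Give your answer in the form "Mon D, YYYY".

Apr 18, 2003

12 months after Feb 18, 2002, on the same day of the month, is Feb 18, 2003.
Since Feb 18, 2003 is a Tuesday and not a holiday, the date is unchanged.
Applying the 2 months extension: 2 months after Feb 18, 2003 is Apr 18, 2003.
Apr 18, 2003 (Friday) is already a business day.
Deadline: Apr 18, 2003.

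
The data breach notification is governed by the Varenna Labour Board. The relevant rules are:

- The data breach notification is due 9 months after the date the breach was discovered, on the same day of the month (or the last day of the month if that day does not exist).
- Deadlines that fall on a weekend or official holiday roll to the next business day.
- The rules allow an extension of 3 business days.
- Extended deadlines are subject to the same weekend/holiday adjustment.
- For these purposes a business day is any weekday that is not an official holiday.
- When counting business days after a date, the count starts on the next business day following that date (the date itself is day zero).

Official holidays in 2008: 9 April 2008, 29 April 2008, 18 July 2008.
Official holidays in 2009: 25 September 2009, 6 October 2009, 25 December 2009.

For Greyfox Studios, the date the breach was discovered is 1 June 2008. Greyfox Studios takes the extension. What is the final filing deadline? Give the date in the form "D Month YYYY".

5 March 2009

9 months from 1 June 2008 is 1 March 2009.
1 March 2009 is a Sunday; the next business day is 2 March 2009 (Monday).
Applying the 3-business-day extension: 3 business days after 2 March 2009 is 5 March 2009.
5 March 2009 is a Thursday and not a listed holiday, so it stands.
So the filing is due 5 March 2009.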